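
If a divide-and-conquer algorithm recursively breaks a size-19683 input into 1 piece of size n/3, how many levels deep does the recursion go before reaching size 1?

For divide and conquer with division factor 3:

Problem sizes at each level:
Level 0: 19683
Level 1: 6561
Level 2: 2187
Level 3: 729
Level 4: 243
Level 5: 81
Level 6: 27
Level 7: 9
Level 8: 3
Level 9: 1

The root is level 0 and the size-1 base case is level 9 (the tree spans levels 0 through 9, i.e. 10 levels counting the root), so the depth is the number of divisions: log_3(19683) = 9

The recursion tree depth is log_3(19683) = 9. At each level, the problem size is divided by 3, so it takes 9 divisions to reduce to a base case of size 1. The algorithm makes 1 recursive call at each level.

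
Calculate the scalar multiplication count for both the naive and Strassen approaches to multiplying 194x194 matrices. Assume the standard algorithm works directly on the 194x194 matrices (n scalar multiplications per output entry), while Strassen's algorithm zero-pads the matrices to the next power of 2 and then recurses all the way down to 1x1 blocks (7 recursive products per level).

Matrix multiplication for 194x194 matrices:

Strassen's algorithm requires power-of-2 dimensions. Pad 194x194 to 256x256 (next power of 2).

Standard algorithm: 194^3 = 7301384 multiplications
Strassen's algorithm: 7^(log2(256)) = 7^8 = 5764801 multiplications
Savings: 7301384 - 5764801 = 1536583 multiplications

Standard: 7301384 multiplications (194^3). Strassen: 5764801 multiplications (7^8, after padding to 256x256). Strassen reduces 8 recursive multiplications to 7 at each level.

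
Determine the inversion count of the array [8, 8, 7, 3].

Finding inversions in [8, 8, 7, 3]:

(0, 2): arr[0]=8 > arr[2]=7
(0, 3): arr[0]=8 > arr[3]=3
(1, 2): arr[1]=8 > arr[2]=7
(1, 3): arr[1]=8 > arr[3]=3
(2, 3): arr[2]=7 > arr[3]=3

Total inversions: 5

The array has 5 inversion(s): (0,2), (0,3), (1,2), (1,3), (2,3). Each pair (i,j) satisfies i < j and arr[i] > arr[j].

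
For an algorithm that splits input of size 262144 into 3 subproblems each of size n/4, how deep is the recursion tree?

For divide and conquer with division factor 4:

Problem sizes at each level:
Level 0: 262144
Level 1: 65536
Level 2: 16384
Level 3: 4096
Level 4: 1024
Level 5: 256
Level 6: 64
Level 7: 16
Level 8: 4
Level 9: 1

The root is level 0 and the size-1 base case is level 9 (the tree spans levels 0 through 9, i.e. 10 levels counting the root), so the depth is the number of divisions: log_4(262144) = 9

The recursion tree depth is log_4(262144) = 9. At each level, the problem size is divided by 4, so it takes 9 divisions to reduce to a base case of size 1. The algorithm makes 3 recursive calls at each level.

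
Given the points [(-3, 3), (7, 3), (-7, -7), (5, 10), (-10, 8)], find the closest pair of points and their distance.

Computing all pairwise distances among 5 points:

d((-3, 3), (7, 3)) = 10.0
d((-3, 3), (-7, -7)) = 10.7703
d((-3, 3), (5, 10)) = 10.6301
d((-3, 3), (-10, 8)) = 8.6023
d((7, 3), (-7, -7)) = 17.2047
d((7, 3), (5, 10)) = 7.2801 <-- minimum
d((7, 3), (-10, 8)) = 17.72
d((-7, -7), (5, 10)) = 20.8087
d((-7, -7), (-10, 8)) = 15.2971
d((5, 10), (-10, 8)) = 15.1327

Closest pair: (7, 3) and (5, 10) with distance 7.2801

The closest pair is (7, 3) and (5, 10) with Euclidean distance 7.2801. For 5 points, brute-force pairwise comparison is shown above. For large n, the divide-and-conquer algorithm (sort by x, recurse on halves, check the dividing strip) achieves O(n log n).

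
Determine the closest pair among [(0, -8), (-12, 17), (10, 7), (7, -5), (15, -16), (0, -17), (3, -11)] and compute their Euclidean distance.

Computing all pairwise distances among 7 points:

d((0, -8), (-12, 17)) = 27.7308
d((0, -8), (10, 7)) = 18.0278
d((0, -8), (7, -5)) = 7.6158
d((0, -8), (15, -16)) = 17.0
d((0, -8), (0, -17)) = 9.0
d((0, -8), (3, -11)) = 4.2426 <-- minimum
d((-12, 17), (10, 7)) = 24.1661
d((-12, 17), (7, -5)) = 29.0689
d((-12, 17), (15, -16)) = 42.638
d((-12, 17), (0, -17)) = 36.0555
d((-12, 17), (3, -11)) = 31.7648
d((10, 7), (7, -5)) = 12.3693
d((10, 7), (15, -16)) = 23.5372
d((10, 7), (0, -17)) = 26.0
d((10, 7), (3, -11)) = 19.3132
d((7, -5), (15, -16)) = 13.6015
d((7, -5), (0, -17)) = 13.8924
d((7, -5), (3, -11)) = 7.2111
d((15, -16), (0, -17)) = 15.0333
d((15, -16), (3, -11)) = 13.0
d((0, -17), (3, -11)) = 6.7082

Closest pair: (0, -8) and (3, -11) with distance 4.2426

The closest pair is (0, -8) and (3, -11) with Euclidean distance 4.2426. For 7 points, brute-force pairwise comparison is shown above. For large n, the divide-and-conquer algorithm (sort by x, recurse on halves, check the dividing strip) achieves O(n log n).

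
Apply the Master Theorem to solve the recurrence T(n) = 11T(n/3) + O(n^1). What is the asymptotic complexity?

Master Theorem for T(n) = 11T(n/3) + O(n^1):

a = 11, b = 3, c = 1
log_b(a) = log_3(11) = 2.1827

Case 1: c = 1 < log_3(11) = 2.1827
T(n) = O(n^(log_3 11))

For T(n) = 11T(n/3) + O(n^1): log_3(11) = 2.1827. This is Case 1 of the Master Theorem (c < log_b(a), work dominated by leaves), giving O(n^(log_3 11)).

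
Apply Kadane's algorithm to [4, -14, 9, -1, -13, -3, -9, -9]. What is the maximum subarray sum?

Using Kadane's algorithm on [4, -14, 9, -1, -13, -3, -9, -9]:

Scanning through the array:
Position 1 (value -14): max_ending_here = -10, max_so_far = 4
Position 2 (value 9): max_ending_here = 9, max_so_far = 9
Position 3 (value -1): max_ending_here = 8, max_so_far = 9
Position 4 (value -13): max_ending_here = -5, max_so_far = 9
Position 5 (value -3): max_ending_here = -3, max_so_far = 9
Position 6 (value -9): max_ending_here = -9, max_so_far = 9
Position 7 (value -9): max_ending_here = -9, max_so_far = 9

Maximum subarray: [9]
Maximum sum: 9

The maximum subarray is [9] with sum 9. This subarray runs from index 2 to index 2.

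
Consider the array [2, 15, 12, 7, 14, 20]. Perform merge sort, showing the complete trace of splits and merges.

Merge sort trace:

Split: [2, 15, 12, 7, 14, 20] -> [2, 15, 12] and [7, 14, 20]
  Split: [2, 15, 12] -> [2] and [15, 12]
    Split: [15, 12] -> [15] and [12]
    Merge: [15] + [12] -> [12, 15]
  Merge: [2] + [12, 15] -> [2, 12, 15]
  Split: [7, 14, 20] -> [7] and [14, 20]
    Split: [14, 20] -> [14] and [20]
    Merge: [14] + [20] -> [14, 20]
  Merge: [7] + [14, 20] -> [7, 14, 20]
Merge: [2, 12, 15] + [7, 14, 20] -> [2, 7, 12, 14, 15, 20]

Final sorted array: [2, 7, 12, 14, 15, 20]

The merge sort proceeds by recursively splitting the array and merging sorted halves.
After all merges, the sorted array is [2, 7, 12, 14, 15, 20].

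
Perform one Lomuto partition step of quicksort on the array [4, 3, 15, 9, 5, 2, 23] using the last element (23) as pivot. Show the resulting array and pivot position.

Lomuto partition with pivot = 23:

Initial array: [4, 3, 15, 9, 5, 2, 23]

arr[0]=4 <= 23: swap with position 0, array becomes [4, 3, 15, 9, 5, 2, 23]
arr[1]=3 <= 23: swap with position 1, array becomes [4, 3, 15, 9, 5, 2, 23]
arr[2]=15 <= 23: swap with position 2, array becomes [4, 3, 15, 9, 5, 2, 23]
arr[3]=9 <= 23: swap with position 3, array becomes [4, 3, 15, 9, 5, 2, 23]
arr[4]=5 <= 23: swap with position 4, array becomes [4, 3, 15, 9, 5, 2, 23]
arr[5]=2 <= 23: swap with position 5, array becomes [4, 3, 15, 9, 5, 2, 23]

Place pivot at position 6: [4, 3, 15, 9, 5, 2, 23]
Pivot position: 6

After partitioning with pivot 23, the array becomes [4, 3, 15, 9, 5, 2, 23]. The pivot is placed at index 6. All elements to the left of the pivot are <= 23, and all elements to the right are > 23.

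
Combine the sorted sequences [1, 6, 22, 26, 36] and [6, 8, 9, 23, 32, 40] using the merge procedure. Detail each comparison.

Merging process:

Compare 1 vs 6: take 1 from left. Merged: [1]
Compare 6 vs 6: take 6 from left. Merged: [1, 6]
Compare 22 vs 6: take 6 from right. Merged: [1, 6, 6]
Compare 22 vs 8: take 8 from right. Merged: [1, 6, 6, 8]
Compare 22 vs 9: take 9 from right. Merged: [1, 6, 6, 8, 9]
Compare 22 vs 23: take 22 from left. Merged: [1, 6, 6, 8, 9, 22]
Compare 26 vs 23: take 23 from right. Merged: [1, 6, 6, 8, 9, 22, 23]
Compare 26 vs 32: take 26 from left. Merged: [1, 6, 6, 8, 9, 22, 23, 26]
Compare 36 vs 32: take 32 from right. Merged: [1, 6, 6, 8, 9, 22, 23, 26, 32]
Compare 36 vs 40: take 36 from left. Merged: [1, 6, 6, 8, 9, 22, 23, 26, 32, 36]
Append remaining from right: [40]. Merged: [1, 6, 6, 8, 9, 22, 23, 26, 32, 36, 40]

Final merged array: [1, 6, 6, 8, 9, 22, 23, 26, 32, 36, 40]
Total comparisons: 10

The merged array is [1, 6, 6, 8, 9, 22, 23, 26, 32, 36, 40], requiring 10 comparisons. The merge step runs in O(n) time where n is the total number of elements.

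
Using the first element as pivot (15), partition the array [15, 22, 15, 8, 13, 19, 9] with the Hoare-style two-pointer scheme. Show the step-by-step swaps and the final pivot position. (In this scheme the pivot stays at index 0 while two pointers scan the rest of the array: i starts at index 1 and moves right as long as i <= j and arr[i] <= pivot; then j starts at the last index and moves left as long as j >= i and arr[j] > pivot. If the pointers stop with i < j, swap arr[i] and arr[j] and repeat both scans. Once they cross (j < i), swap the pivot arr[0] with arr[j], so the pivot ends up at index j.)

Hoare-style two-pointer partition with pivot = 15:

Initial array: [15, 22, 15, 8, 13, 19, 9]

Pointers start at i = 1, j = 6.
i stops at index 1 (arr[1]=22 > 15), j stops at index 6 (arr[6]=9 <= 15): swap arr[1] and arr[6], array becomes [15, 9, 15, 8, 13, 19, 22]
i ends at 5, j ends at 4: the pointers have crossed (j < i), so scanning stops.

Swap pivot arr[0] with arr[4] to place pivot at position 4: [13, 9, 15, 8, 15, 19, 22]
Pivot position: 4

After partitioning with pivot 15, the array becomes [13, 9, 15, 8, 15, 19, 22]. The pivot is placed at index 4. All elements to the left of the pivot are <= 15, and all elements to the right are > 15.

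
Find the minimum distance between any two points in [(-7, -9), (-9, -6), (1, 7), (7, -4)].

Computing all pairwise distances among 4 points:

d((-7, -9), (-9, -6)) = 3.6056 <-- minimum
d((-7, -9), (1, 7)) = 17.8885
d((-7, -9), (7, -4)) = 14.8661
d((-9, -6), (1, 7)) = 16.4012
d((-9, -6), (7, -4)) = 16.1245
d((1, 7), (7, -4)) = 12.53

Closest pair: (-7, -9) and (-9, -6) with distance 3.6056

The closest pair is (-7, -9) and (-9, -6) with Euclidean distance 3.6056. For 4 points, brute-force pairwise comparison is shown above. For large n, the divide-and-conquer algorithm (sort by x, recurse on halves, check the dividing strip) achieves O(n log n).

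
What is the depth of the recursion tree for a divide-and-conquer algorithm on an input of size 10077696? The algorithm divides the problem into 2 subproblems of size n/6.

For divide and conquer with division factor 6:

Problem sizes at each level:
Level 0: 10077696
Level 1: 1679616
Level 2: 279936
Level 3: 46656
Level 4: 7776
Level 5: 1296
Level 6: 216
Level 7: 36
Level 8: 6
Level 9: 1

The root is level 0 and the size-1 base case is level 9 (the tree spans levels 0 through 9, i.e. 10 levels counting the root), so the depth is the number of divisions: log_6(10077696) = 9

The recursion tree depth is log_6(10077696) = 9. At each level, the problem size is divided by 6, so it takes 9 divisions to reduce to a base case of size 1. The algorithm makes 2 recursive calls at each level.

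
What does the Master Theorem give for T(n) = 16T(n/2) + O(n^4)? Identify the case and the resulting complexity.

Master Theorem for T(n) = 16T(n/2) + O(n^4):

a = 16, b = 2, c = 4
log_b(a) = log_2(16) = 4.0000

Case 2: c = 4 = log_2(16) = 4.0000
T(n) = O(n^4 log n) = O(n^4 log n)

For T(n) = 16T(n/2) + O(n^4): log_2(16) = 4.0000. This is Case 2 of the Master Theorem (c = log_b(a), equal work at all levels), giving O(n^4 log n).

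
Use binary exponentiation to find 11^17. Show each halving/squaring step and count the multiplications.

Computing 11^17 by squaring (build up from 11^1; each line after the first costs one multiplication):

11^1 = 11
11^2 = (11^1)^2 = 11^2 = 121
11^4 = (11^2)^2 = 121^2 = 14641
11^8 = (11^4)^2 = 14641^2 = 214358881
11^16 = (11^8)^2 = 214358881^2 = 45949729863572161
11^17 = 11 * 11^16 = 11 * 45949729863572161 = 505447028499293771

Result: 505447028499293771
Multiplications needed: 5 (5 lines after 11^1)

11^17 = 505447028499293771. Using exponentiation by squaring, this requires 5 multiplications. The key idea: if the exponent is even, square the half-power; if odd, multiply by the base once.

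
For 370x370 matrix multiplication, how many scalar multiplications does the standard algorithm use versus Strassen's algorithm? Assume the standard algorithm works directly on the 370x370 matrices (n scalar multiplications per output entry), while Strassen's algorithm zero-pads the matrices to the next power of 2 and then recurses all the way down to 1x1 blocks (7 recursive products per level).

Matrix multiplication for 370x370 matrices:

Strassen's algorithm requires power-of-2 dimensions. Pad 370x370 to 512x512 (next power of 2).

Standard algorithm: 370^3 = 50653000 multiplications
Strassen's algorithm: 7^(log2(512)) = 7^9 = 40353607 multiplications
Savings: 50653000 - 40353607 = 10299393 multiplications

Standard: 50653000 multiplications (370^3). Strassen: 40353607 multiplications (7^9, after padding to 512x512). Strassen reduces 8 recursive multiplications to 7 at each level.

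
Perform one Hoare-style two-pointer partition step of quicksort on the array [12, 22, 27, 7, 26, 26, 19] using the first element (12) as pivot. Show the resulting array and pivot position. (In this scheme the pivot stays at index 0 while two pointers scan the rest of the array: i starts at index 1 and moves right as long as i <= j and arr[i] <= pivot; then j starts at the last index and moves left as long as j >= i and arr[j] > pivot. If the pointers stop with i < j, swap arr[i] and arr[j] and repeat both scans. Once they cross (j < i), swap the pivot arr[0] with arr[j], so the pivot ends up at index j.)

Hoare-style two-pointer partition with pivot = 12:

Initial array: [12, 22, 27, 7, 26, 26, 19]

Pointers start at i = 1, j = 6.
i stops at index 1 (arr[1]=22 > 12), j stops at index 3 (arr[3]=7 <= 12): swap arr[1] and arr[3], array becomes [12, 7, 27, 22, 26, 26, 19]
i ends at 2, j ends at 1: the pointers have crossed (j < i), so scanning stops.

Swap pivot arr[0] with arr[1] to place pivot at position 1: [7, 12, 27, 22, 26, 26, 19]
Pivot position: 1

After partitioning with pivot 12, the array becomes [7, 12, 27, 22, 26, 26, 19]. The pivot is placed at index 1. All elements to the left of the pivot are <= 12, and all elements to the right are > 12.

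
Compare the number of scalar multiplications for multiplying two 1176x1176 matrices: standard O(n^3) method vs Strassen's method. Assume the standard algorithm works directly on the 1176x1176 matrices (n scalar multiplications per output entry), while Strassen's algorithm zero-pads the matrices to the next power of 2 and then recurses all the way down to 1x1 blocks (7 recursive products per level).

Matrix multiplication for 1176x1176 matrices:

Strassen's algorithm requires power-of-2 dimensions. Pad 1176x1176 to 2048x2048 (next power of 2).

Standard algorithm: 1176^3 = 1626379776 multiplications
Strassen's algorithm: 7^(log2(2048)) = 7^11 = 1977326743 multiplications
Difference: 1626379776 - 1977326743 = -350946967 (Strassen uses MORE here due to padding overhead — for small or just-over-power-of-2 n, padding can outweigh the per-level savings)

Standard: 1626379776 multiplications (1176^3). Strassen: 1977326743 multiplications (7^11, after padding to 2048x2048). Strassen reduces 8 recursive multiplications to 7 at each level.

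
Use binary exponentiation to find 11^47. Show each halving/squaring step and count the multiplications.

Computing 11^47 by squaring (build up from 11^1; each line after the first costs one multiplication):

11^1 = 11
11^2 = (11^1)^2 = 11^2 = 121
11^4 = (11^2)^2 = 121^2 = 14641
11^5 = 11 * 11^4 = 11 * 14641 = 161051
11^10 = (11^5)^2 = 161051^2 = 25937424601
11^11 = 11 * 11^10 = 11 * 25937424601 = 285311670611
11^22 = (11^11)^2 = 285311670611^2 = 81402749386839761113321
11^23 = 11 * 11^22 = 11 * 81402749386839761113321 = 895430243255237372246531
11^46 = (11^23)^2 = 895430243255237372246531^2 = 801795320536133573571931534665380233173841533961
11^47 = 11 * 11^46 = 11 * 801795320536133573571931534665380233173841533961 = 8819748525897469309291246881319182564912256873571

Result: 8819748525897469309291246881319182564912256873571
Multiplications needed: 9 (9 lines after 11^1)

11^47 = 8819748525897469309291246881319182564912256873571. Using exponentiation by squaring, this requires 9 multiplications. The key idea: if the exponent is even, square the half-power; if odd, multiply by the base once.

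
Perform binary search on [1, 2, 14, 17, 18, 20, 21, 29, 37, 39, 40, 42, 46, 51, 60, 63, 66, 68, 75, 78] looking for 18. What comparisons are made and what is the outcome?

Binary search for 18 in [1, 2, 14, 17, 18, 20, 21, 29, 37, 39, 40, 42, 46, 51, 60, 63, 66, 68, 75, 78]:

lo=0, hi=19, mid=9, arr[mid]=39 -> 39 > 18, search left half
lo=0, hi=8, mid=4, arr[mid]=18 -> Found target at index 4!

Binary search finds 18 at index 4 after 2 comparisons. The search repeatedly halves the search space by comparing with the middle element.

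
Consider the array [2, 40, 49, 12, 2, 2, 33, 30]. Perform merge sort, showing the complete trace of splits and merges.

Merge sort trace:

Split: [2, 40, 49, 12, 2, 2, 33, 30] -> [2, 40, 49, 12] and [2, 2, 33, 30]
  Split: [2, 40, 49, 12] -> [2, 40] and [49, 12]
    Split: [2, 40] -> [2] and [40]
    Merge: [2] + [40] -> [2, 40]
    Split: [49, 12] -> [49] and [12]
    Merge: [49] + [12] -> [12, 49]
  Merge: [2, 40] + [12, 49] -> [2, 12, 40, 49]
  Split: [2, 2, 33, 30] -> [2, 2] and [33, 30]
    Split: [2, 2] -> [2] and [2]
    Merge: [2] + [2] -> [2, 2]
    Split: [33, 30] -> [33] and [30]
    Merge: [33] + [30] -> [30, 33]
  Merge: [2, 2] + [30, 33] -> [2, 2, 30, 33]
Merge: [2, 12, 40, 49] + [2, 2, 30, 33] -> [2, 2, 2, 12, 30, 33, 40, 49]

Final sorted array: [2, 2, 2, 12, 30, 33, 40, 49]

The merge sort proceeds by recursively splitting the array and merging sorted halves.
After all merges, the sorted array is [2, 2, 2, 12, 30, 33, 40, 49].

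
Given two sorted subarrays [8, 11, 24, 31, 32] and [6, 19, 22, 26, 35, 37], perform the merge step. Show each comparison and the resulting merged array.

Merging process:

Compare 8 vs 6: take 6 from right. Merged: [6]
Compare 8 vs 19: take 8 from left. Merged: [6, 8]
Compare 11 vs 19: take 11 from left. Merged: [6, 8, 11]
Compare 24 vs 19: take 19 from right. Merged: [6, 8, 11, 19]
Compare 24 vs 22: take 22 from right. Merged: [6, 8, 11, 19, 22]
Compare 24 vs 26: take 24 from left. Merged: [6, 8, 11, 19, 22, 24]
Compare 31 vs 26: take 26 from right. Merged: [6, 8, 11, 19, 22, 24, 26]
Compare 31 vs 35: take 31 from left. Merged: [6, 8, 11, 19, 22, 24, 26, 31]
Compare 32 vs 35: take 32 from left. Merged: [6, 8, 11, 19, 22, 24, 26, 31, 32]
Append remaining from right: [35, 37]. Merged: [6, 8, 11, 19, 22, 24, 26, 31, 32, 35, 37]

Final merged array: [6, 8, 11, 19, 22, 24, 26, 31, 32, 35, 37]
Total comparisons: 9

The merged array is [6, 8, 11, 19, 22, 24, 26, 31, 32, 35, 37], requiring 9 comparisons. The merge step runs in O(n) time where n is the total number of elements.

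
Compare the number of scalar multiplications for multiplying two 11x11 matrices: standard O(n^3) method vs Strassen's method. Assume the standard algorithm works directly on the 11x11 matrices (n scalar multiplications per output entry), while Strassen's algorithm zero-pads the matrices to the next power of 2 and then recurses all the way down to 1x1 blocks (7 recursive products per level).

Matrix multiplication for 11x11 matrices:

Strassen's algorithm requires power-of-2 dimensions. Pad 11x11 to 16x16 (next power of 2).

Standard algorithm: 11^3 = 1331 multiplications
Strassen's algorithm: 7^(log2(16)) = 7^4 = 2401 multiplications
Difference: 1331 - 2401 = -1070 (Strassen uses MORE here due to padding overhead — for small or just-over-power-of-2 n, padding can outweigh the per-level savings)

Standard: 1331 multiplications (11^3). Strassen: 2401 multiplications (7^4, after padding to 16x16). Strassen reduces 8 recursive multiplications to 7 at each level.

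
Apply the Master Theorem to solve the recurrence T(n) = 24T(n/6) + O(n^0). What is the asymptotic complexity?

Master Theorem for T(n) = 24T(n/6) + O(n^0):

a = 24, b = 6, c = 0
log_b(a) = log_6(24) = 1.7737

Case 1: c = 0 < log_6(24) = 1.7737
T(n) = O(n^(log_6 24))

For T(n) = 24T(n/6) + O(n^0): log_6(24) = 1.7737. This is Case 1 of the Master Theorem (c < log_b(a), work dominated by leaves), giving O(n^(log_6 24)).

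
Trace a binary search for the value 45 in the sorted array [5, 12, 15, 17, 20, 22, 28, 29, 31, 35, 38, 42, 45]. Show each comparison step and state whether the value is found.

Binary search for 45 in [5, 12, 15, 17, 20, 22, 28, 29, 31, 35, 38, 42, 45]:

lo=0, hi=12, mid=6, arr[mid]=28 -> 28 < 45, search right half
lo=7, hi=12, mid=9, arr[mid]=35 -> 35 < 45, search right half
lo=10, hi=12, mid=11, arr[mid]=42 -> 42 < 45, search right half
lo=12, hi=12, mid=12, arr[mid]=45 -> Found target at index 12!

Binary search finds 45 at index 12 after 4 comparisons. The search repeatedly halves the search space by comparing with the middle element.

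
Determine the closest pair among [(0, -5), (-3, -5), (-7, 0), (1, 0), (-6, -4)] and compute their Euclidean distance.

Computing all pairwise distances among 5 points:

d((0, -5), (-3, -5)) = 3.0 <-- minimum
d((0, -5), (-7, 0)) = 8.6023
d((0, -5), (1, 0)) = 5.099
d((0, -5), (-6, -4)) = 6.0828
d((-3, -5), (-7, 0)) = 6.4031
d((-3, -5), (1, 0)) = 6.4031
d((-3, -5), (-6, -4)) = 3.1623
d((-7, 0), (1, 0)) = 8.0
d((-7, 0), (-6, -4)) = 4.1231
d((1, 0), (-6, -4)) = 8.0623

Closest pair: (0, -5) and (-3, -5) with distance 3.0

The closest pair is (0, -5) and (-3, -5) with Euclidean distance 3.0. For 5 points, brute-force pairwise comparison is shown above. For large n, the divide-and-conquer algorithm (sort by x, recurse on halves, check the dividing strip) achieves O(n log n).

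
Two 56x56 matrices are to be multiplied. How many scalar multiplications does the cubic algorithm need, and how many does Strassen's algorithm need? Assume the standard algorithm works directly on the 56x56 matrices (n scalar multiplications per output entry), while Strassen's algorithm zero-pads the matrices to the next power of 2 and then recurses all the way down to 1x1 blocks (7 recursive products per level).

Matrix multiplication for 56x56 matrices:

Strassen's algorithm requires power-of-2 dimensions. Pad 56x56 to 64x64 (next power of 2).

Standard algorithm: 56^3 = 175616 multiplications
Strassen's algorithm: 7^(log2(64)) = 7^6 = 117649 multiplications
Savings: 175616 - 117649 = 57967 multiplications

Standard: 175616 multiplications (56^3). Strassen: 117649 multiplications (7^6, after padding to 64x64). Strassen reduces 8 recursive multiplications to 7 at each level.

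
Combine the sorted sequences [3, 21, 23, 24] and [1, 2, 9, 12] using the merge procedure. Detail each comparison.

Merging process:

Compare 3 vs 1: take 1 from right. Merged: [1]
Compare 3 vs 2: take 2 from right. Merged: [1, 2]
Compare 3 vs 9: take 3 from left. Merged: [1, 2, 3]
Compare 21 vs 9: take 9 from right. Merged: [1, 2, 3, 9]
Compare 21 vs 12: take 12 from right. Merged: [1, 2, 3, 9, 12]
Append remaining from left: [21, 23, 24]. Merged: [1, 2, 3, 9, 12, 21, 23, 24]

Final merged array: [1, 2, 3, 9, 12, 21, 23, 24]
Total comparisons: 5

The merged array is [1, 2, 3, 9, 12, 21, 23, 24], requiring 5 comparisons. The merge step runs in O(n) time where n is the total number of elements.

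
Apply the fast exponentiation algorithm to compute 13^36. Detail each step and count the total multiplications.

Computing 13^36 by squaring (build up from 13^1; each line after the first costs one multiplication):

13^1 = 13
13^2 = (13^1)^2 = 13^2 = 169
13^4 = (13^2)^2 = 169^2 = 28561
13^8 = (13^4)^2 = 28561^2 = 815730721
13^9 = 13 * 13^8 = 13 * 815730721 = 10604499373
13^18 = (13^9)^2 = 10604499373^2 = 112455406951957393129
13^36 = (13^18)^2 = 112455406951957393129^2 = 12646218552730347184269489080961456410641

Result: 12646218552730347184269489080961456410641
Multiplications needed: 6 (6 lines after 13^1)

13^36 = 12646218552730347184269489080961456410641. Using exponentiation by squaring, this requires 6 multiplications. The key idea: if the exponent is even, square the half-power; if odd, multiply by the base once.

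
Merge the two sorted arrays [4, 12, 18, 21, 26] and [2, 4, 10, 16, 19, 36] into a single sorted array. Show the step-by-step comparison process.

Merging process:

Compare 4 vs 2: take 2 from right. Merged: [2]
Compare 4 vs 4: take 4 from left. Merged: [2, 4]
Compare 12 vs 4: take 4 from right. Merged: [2, 4, 4]
Compare 12 vs 10: take 10 from right. Merged: [2, 4, 4, 10]
Compare 12 vs 16: take 12 from left. Merged: [2, 4, 4, 10, 12]
Compare 18 vs 16: take 16 from right. Merged: [2, 4, 4, 10, 12, 16]
Compare 18 vs 19: take 18 from left. Merged: [2, 4, 4, 10, 12, 16, 18]
Compare 21 vs 19: take 19 from right. Merged: [2, 4, 4, 10, 12, 16, 18, 19]
Compare 21 vs 36: take 21 from left. Merged: [2, 4, 4, 10, 12, 16, 18, 19, 21]
Compare 26 vs 36: take 26 from left. Merged: [2, 4, 4, 10, 12, 16, 18, 19, 21, 26]
Append remaining from right: [36]. Merged: [2, 4, 4, 10, 12, 16, 18, 19, 21, 26, 36]

Final merged array: [2, 4, 4, 10, 12, 16, 18, 19, 21, 26, 36]
Total comparisons: 10

The merged array is [2, 4, 4, 10, 12, 16, 18, 19, 21, 26, 36], requiring 10 comparisons. The merge step runs in O(n) time where n is the total number of elements.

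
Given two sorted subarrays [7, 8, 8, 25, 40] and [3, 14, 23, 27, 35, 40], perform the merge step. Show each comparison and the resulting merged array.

Merging process:

Compare 7 vs 3: take 3 from right. Merged: [3]
Compare 7 vs 14: take 7 from left. Merged: [3, 7]
Compare 8 vs 14: take 8 from left. Merged: [3, 7, 8]
Compare 8 vs 14: take 8 from left. Merged: [3, 7, 8, 8]
Compare 25 vs 14: take 14 from right. Merged: [3, 7, 8, 8, 14]
Compare 25 vs 23: take 23 from right. Merged: [3, 7, 8, 8, 14, 23]
Compare 25 vs 27: take 25 from left. Merged: [3, 7, 8, 8, 14, 23, 25]
Compare 40 vs 27: take 27 from right. Merged: [3, 7, 8, 8, 14, 23, 25, 27]
Compare 40 vs 35: take 35 from right. Merged: [3, 7, 8, 8, 14, 23, 25, 27, 35]
Compare 40 vs 40: take 40 from left. Merged: [3, 7, 8, 8, 14, 23, 25, 27, 35, 40]
Append remaining from right: [40]. Merged: [3, 7, 8, 8, 14, 23, 25, 27, 35, 40, 40]

Final merged array: [3, 7, 8, 8, 14, 23, 25, 27, 35, 40, 40]
Total comparisons: 10

The merged array is [3, 7, 8, 8, 14, 23, 25, 27, 35, 40, 40], requiring 10 comparisons. The merge step runs in O(n) time where n is the total number of elements.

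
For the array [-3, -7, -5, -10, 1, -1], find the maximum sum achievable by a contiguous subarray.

Using Kadane's algorithm on [-3, -7, -5, -10, 1, -1]:

Scanning through the array:
Position 1 (value -7): max_ending_here = -7, max_so_far = -3
Position 2 (value -5): max_ending_here = -5, max_so_far = -3
Position 3 (value -10): max_ending_here = -10, max_so_far = -3
Position 4 (value 1): max_ending_here = 1, max_so_far = 1
Position 5 (value -1): max_ending_here = 0, max_so_far = 1

Maximum subarray: [1]
Maximum sum: 1

The maximum subarray is [1] with sum 1. This subarray runs from index 4 to index 4.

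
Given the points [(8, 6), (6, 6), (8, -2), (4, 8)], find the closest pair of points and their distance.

Computing all pairwise distances among 4 points:

d((8, 6), (6, 6)) = 2.0 <-- minimum
d((8, 6), (8, -2)) = 8.0
d((8, 6), (4, 8)) = 4.4721
d((6, 6), (8, -2)) = 8.2462
d((6, 6), (4, 8)) = 2.8284
d((8, -2), (4, 8)) = 10.7703

Closest pair: (8, 6) and (6, 6) with distance 2.0

The closest pair is (8, 6) and (6, 6) with Euclidean distance 2.0. For 4 points, brute-force pairwise comparison is shown above. For large n, the divide-and-conquer algorithm (sort by x, recurse on halves, check the dividing strip) achieves O(n log n).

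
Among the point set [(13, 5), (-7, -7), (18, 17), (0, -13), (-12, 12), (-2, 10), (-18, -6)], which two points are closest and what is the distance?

Computing all pairwise distances among 7 points:

d((13, 5), (-7, -7)) = 23.3238
d((13, 5), (18, 17)) = 13.0
d((13, 5), (0, -13)) = 22.2036
d((13, 5), (-12, 12)) = 25.9615
d((13, 5), (-2, 10)) = 15.8114
d((13, 5), (-18, -6)) = 32.8938
d((-7, -7), (18, 17)) = 34.6554
d((-7, -7), (0, -13)) = 9.2195 <-- minimum
d((-7, -7), (-12, 12)) = 19.6469
d((-7, -7), (-2, 10)) = 17.72
d((-7, -7), (-18, -6)) = 11.0454
d((18, 17), (0, -13)) = 34.9857
d((18, 17), (-12, 12)) = 30.4138
d((18, 17), (-2, 10)) = 21.1896
d((18, 17), (-18, -6)) = 42.72
d((0, -13), (-12, 12)) = 27.7308
d((0, -13), (-2, 10)) = 23.0868
d((0, -13), (-18, -6)) = 19.3132
d((-12, 12), (-2, 10)) = 10.198
d((-12, 12), (-18, -6)) = 18.9737
d((-2, 10), (-18, -6)) = 22.6274

Closest pair: (-7, -7) and (0, -13) with distance 9.2195

The closest pair is (-7, -7) and (0, -13) with Euclidean distance 9.2195. For 7 points, brute-force pairwise comparison is shown above. For large n, the divide-and-conquer algorithm (sort by x, recurse on halves, check the dividing strip) achieves O(n log n).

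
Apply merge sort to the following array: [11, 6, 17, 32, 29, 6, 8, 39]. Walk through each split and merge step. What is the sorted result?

Merge sort trace:

Split: [11, 6, 17, 32, 29, 6, 8, 39] -> [11, 6, 17, 32] and [29, 6, 8, 39]
  Split: [11, 6, 17, 32] -> [11, 6] and [17, 32]
    Split: [11, 6] -> [11] and [6]
    Merge: [11] + [6] -> [6, 11]
    Split: [17, 32] -> [17] and [32]
    Merge: [17] + [32] -> [17, 32]
  Merge: [6, 11] + [17, 32] -> [6, 11, 17, 32]
  Split: [29, 6, 8, 39] -> [29, 6] and [8, 39]
    Split: [29, 6] -> [29] and [6]
    Merge: [29] + [6] -> [6, 29]
    Split: [8, 39] -> [8] and [39]
    Merge: [8] + [39] -> [8, 39]
  Merge: [6, 29] + [8, 39] -> [6, 8, 29, 39]
Merge: [6, 11, 17, 32] + [6, 8, 29, 39] -> [6, 6, 8, 11, 17, 29, 32, 39]

Final sorted array: [6, 6, 8, 11, 17, 29, 32, 39]

The merge sort proceeds by recursively splitting the array and merging sorted halves.
After all merges, the sorted array is [6, 6, 8, 11, 17, 29, 32, 39].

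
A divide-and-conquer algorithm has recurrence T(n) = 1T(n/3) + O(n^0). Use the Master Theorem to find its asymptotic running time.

Master Theorem for T(n) = 1T(n/3) + O(n^0):

a = 1, b = 3, c = 0
log_b(a) = log_3(1) = 0.0000

Case 2: c = 0 = log_3(1) = 0.0000
T(n) = O(n^0 log n) = O(log n)

For T(n) = 1T(n/3) + O(n^0): log_3(1) = 0.0000. This is Case 2 of the Master Theorem (c = log_b(a), equal work at all levels), giving O(log n).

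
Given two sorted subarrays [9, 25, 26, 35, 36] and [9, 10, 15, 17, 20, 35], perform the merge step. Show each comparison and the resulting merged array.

Merging process:

Compare 9 vs 9: take 9 from left. Merged: [9]
Compare 25 vs 9: take 9 from right. Merged: [9, 9]
Compare 25 vs 10: take 10 from right. Merged: [9, 9, 10]
Compare 25 vs 15: take 15 from right. Merged: [9, 9, 10, 15]
Compare 25 vs 17: take 17 from right. Merged: [9, 9, 10, 15, 17]
Compare 25 vs 20: take 20 from right. Merged: [9, 9, 10, 15, 17, 20]
Compare 25 vs 35: take 25 from left. Merged: [9, 9, 10, 15, 17, 20, 25]
Compare 26 vs 35: take 26 from left. Merged: [9, 9, 10, 15, 17, 20, 25, 26]
Compare 35 vs 35: take 35 from left. Merged: [9, 9, 10, 15, 17, 20, 25, 26, 35]
Compare 36 vs 35: take 35 from right. Merged: [9, 9, 10, 15, 17, 20, 25, 26, 35, 35]
Append remaining from left: [36]. Merged: [9, 9, 10, 15, 17, 20, 25, 26, 35, 35, 36]

Final merged array: [9, 9, 10, 15, 17, 20, 25, 26, 35, 35, 36]
Total comparisons: 10

The merged array is [9, 9, 10, 15, 17, 20, 25, 26, 35, 35, 36], requiring 10 comparisons. The merge step runs in O(n) time where n is the total number of elements.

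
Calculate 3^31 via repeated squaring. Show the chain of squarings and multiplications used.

Computing 3^31 by squaring (build up from 3^1; each line after the first costs one multiplication):

3^1 = 3
3^2 = (3^1)^2 = 3^2 = 9
3^3 = 3 * 3^2 = 3 * 9 = 27
3^6 = (3^3)^2 = 27^2 = 729
3^7 = 3 * 3^6 = 3 * 729 = 2187
3^14 = (3^7)^2 = 2187^2 = 4782969
3^15 = 3 * 3^14 = 3 * 4782969 = 14348907
3^30 = (3^15)^2 = 14348907^2 = 205891132094649
3^31 = 3 * 3^30 = 3 * 205891132094649 = 617673396283947

Result: 617673396283947
Multiplications needed: 8 (8 lines after 3^1)

3^31 = 617673396283947. Using exponentiation by squaring, this requires 8 multiplications. The key idea: if the exponent is even, square the half-power; if odd, multiply by the base once.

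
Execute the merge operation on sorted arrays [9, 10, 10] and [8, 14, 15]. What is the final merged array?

Merging process:

Compare 9 vs 8: take 8 from right. Merged: [8]
Compare 9 vs 14: take 9 from left. Merged: [8, 9]
Compare 10 vs 14: take 10 from left. Merged: [8, 9, 10]
Compare 10 vs 14: take 10 from left. Merged: [8, 9, 10, 10]
Append remaining from right: [14, 15]. Merged: [8, 9, 10, 10, 14, 15]

Final merged array: [8, 9, 10, 10, 14, 15]
Total comparisons: 4

The merged array is [8, 9, 10, 10, 14, 15], requiring 4 comparisons. The merge step runs in O(n) time where n is the total number of elements.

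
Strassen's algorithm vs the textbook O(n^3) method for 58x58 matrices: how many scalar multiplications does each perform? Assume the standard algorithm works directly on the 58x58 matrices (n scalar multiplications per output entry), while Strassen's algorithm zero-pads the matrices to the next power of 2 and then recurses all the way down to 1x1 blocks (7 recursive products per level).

Matrix multiplication for 58x58 matrices:

Strassen's algorithm requires power-of-2 dimensions. Pad 58x58 to 64x64 (next power of 2).

Standard algorithm: 58^3 = 195112 multiplications
Strassen's algorithm: 7^(log2(64)) = 7^6 = 117649 multiplications
Savings: 195112 - 117649 = 77463 multiplications

Standard: 195112 multiplications (58^3). Strassen: 117649 multiplications (7^6, after padding to 64x64). Strassen reduces 8 recursive multiplications to 7 at each level.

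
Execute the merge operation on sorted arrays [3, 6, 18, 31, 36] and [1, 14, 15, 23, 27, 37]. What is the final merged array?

Merging process:

Compare 3 vs 1: take 1 from right. Merged: [1]
Compare 3 vs 14: take 3 from left. Merged: [1, 3]
Compare 6 vs 14: take 6 from left. Merged: [1, 3, 6]
Compare 18 vs 14: take 14 from right. Merged: [1, 3, 6, 14]
Compare 18 vs 15: take 15 from right. Merged: [1, 3, 6, 14, 15]
Compare 18 vs 23: take 18 from left. Merged: [1, 3, 6, 14, 15, 18]
Compare 31 vs 23: take 23 from right. Merged: [1, 3, 6, 14, 15, 18, 23]
Compare 31 vs 27: take 27 from right. Merged: [1, 3, 6, 14, 15, 18, 23, 27]
Compare 31 vs 37: take 31 from left. Merged: [1, 3, 6, 14, 15, 18, 23, 27, 31]
Compare 36 vs 37: take 36 from left. Merged: [1, 3, 6, 14, 15, 18, 23, 27, 31, 36]
Append remaining from right: [37]. Merged: [1, 3, 6, 14, 15, 18, 23, 27, 31, 36, 37]

Final merged array: [1, 3, 6, 14, 15, 18, 23, 27, 31, 36, 37]
Total comparisons: 10

The merged array is [1, 3, 6, 14, 15, 18, 23, 27, 31, 36, 37], requiring 10 comparisons. The merge step runs in O(n) time where n is the total number of elements.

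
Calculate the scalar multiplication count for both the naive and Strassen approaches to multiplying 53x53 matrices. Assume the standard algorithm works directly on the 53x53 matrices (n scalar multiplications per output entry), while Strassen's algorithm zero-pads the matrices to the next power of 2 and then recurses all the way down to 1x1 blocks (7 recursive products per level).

Matrix multiplication for 53x53 matrices:

Strassen's algorithm requires power-of-2 dimensions. Pad 53x53 to 64x64 (next power of 2).

Standard algorithm: 53^3 = 148877 multiplications
Strassen's algorithm: 7^(log2(64)) = 7^6 = 117649 multiplications
Savings: 148877 - 117649 = 31228 multiplications

Standard: 148877 multiplications (53^3). Strassen: 117649 multiplications (7^6, after padding to 64x64). Strassen reduces 8 recursive multiplications to 7 at each level.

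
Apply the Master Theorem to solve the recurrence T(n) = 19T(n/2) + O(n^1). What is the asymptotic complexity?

Master Theorem for T(n) = 19T(n/2) + O(n^1):

a = 19, b = 2, c = 1
log_b(a) = log_2(19) = 4.2479

Case 1: c = 1 < log_2(19) = 4.2479
T(n) = O(n^(log_2 19))

For T(n) = 19T(n/2) + O(n^1): log_2(19) = 4.2479. This is Case 1 of the Master Theorem (c < log_b(a), work dominated by leaves), giving O(n^(log_2 19)).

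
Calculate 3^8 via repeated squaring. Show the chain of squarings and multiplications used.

Computing 3^8 by squaring (build up from 3^1; each line after the first costs one multiplication):

3^1 = 3
3^2 = (3^1)^2 = 3^2 = 9
3^4 = (3^2)^2 = 9^2 = 81
3^8 = (3^4)^2 = 81^2 = 6561

Result: 6561
Multiplications needed: 3 (3 lines after 3^1)

3^8 = 6561. Using exponentiation by squaring, this requires 3 multiplications. The key idea: if the exponent is even, square the half-power; if odd, multiply by the base once.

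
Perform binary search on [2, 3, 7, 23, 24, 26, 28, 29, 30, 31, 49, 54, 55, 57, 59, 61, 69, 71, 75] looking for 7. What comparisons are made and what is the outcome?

Binary search for 7 in [2, 3, 7, 23, 24, 26, 28, 29, 30, 31, 49, 54, 55, 57, 59, 61, 69, 71, 75]:

lo=0, hi=18, mid=9, arr[mid]=31 -> 31 > 7, search left half
lo=0, hi=8, mid=4, arr[mid]=24 -> 24 > 7, search left half
lo=0, hi=3, mid=1, arr[mid]=3 -> 3 < 7, search right half
lo=2, hi=3, mid=2, arr[mid]=7 -> Found target at index 2!

Binary search finds 7 at index 2 after 4 comparisons. The search repeatedly halves the search space by comparing with the middle element.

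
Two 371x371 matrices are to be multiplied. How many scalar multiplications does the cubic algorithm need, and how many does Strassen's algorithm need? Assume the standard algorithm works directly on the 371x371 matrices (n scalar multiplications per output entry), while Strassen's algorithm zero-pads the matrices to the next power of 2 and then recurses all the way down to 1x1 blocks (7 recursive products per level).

Matrix multiplication for 371x371 matrices:

Strassen's algorithm requires power-of-2 dimensions. Pad 371x371 to 512x512 (next power of 2).

Standard algorithm: 371^3 = 51064811 multiplications
Strassen's algorithm: 7^(log2(512)) = 7^9 = 40353607 multiplications
Savings: 51064811 - 40353607 = 10711204 multiplications

Standard: 51064811 multiplications (371^3). Strassen: 40353607 multiplications (7^9, after padding to 512x512). Strassen reduces 8 recursive multiplications to 7 at each level.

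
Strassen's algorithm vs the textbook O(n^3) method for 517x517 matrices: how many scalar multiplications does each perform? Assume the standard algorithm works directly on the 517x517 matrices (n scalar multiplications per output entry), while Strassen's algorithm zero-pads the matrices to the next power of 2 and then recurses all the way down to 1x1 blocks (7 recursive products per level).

Matrix multiplication for 517x517 matrices:

Strassen's algorithm requires power-of-2 dimensions. Pad 517x517 to 1024x1024 (next power of 2).

Standard algorithm: 517^3 = 138188413 multiplications
Strassen's algorithm: 7^(log2(1024)) = 7^10 = 282475249 multiplications
Difference: 138188413 - 282475249 = -144286836 (Strassen uses MORE here due to padding overhead — for small or just-over-power-of-2 n, padding can outweigh the per-level savings)

Standard: 138188413 multiplications (517^3). Strassen: 282475249 multiplications (7^10, after padding to 1024x1024). Strassen reduces 8 recursive multiplications to 7 at each level.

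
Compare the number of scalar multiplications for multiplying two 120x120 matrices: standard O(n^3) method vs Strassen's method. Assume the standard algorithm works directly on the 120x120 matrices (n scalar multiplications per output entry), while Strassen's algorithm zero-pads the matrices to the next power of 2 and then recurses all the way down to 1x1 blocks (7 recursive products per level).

Matrix multiplication for 120x120 matrices:

Strassen's algorithm requires power-of-2 dimensions. Pad 120x120 to 128x128 (next power of 2).

Standard algorithm: 120^3 = 1728000 multiplications
Strassen's algorithm: 7^(log2(128)) = 7^7 = 823543 multiplications
Savings: 1728000 - 823543 = 904457 multiplications

Standard: 1728000 multiplications (120^3). Strassen: 823543 multiplications (7^7, after padding to 128x128). Strassen reduces 8 recursive multiplications to 7 at each level.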